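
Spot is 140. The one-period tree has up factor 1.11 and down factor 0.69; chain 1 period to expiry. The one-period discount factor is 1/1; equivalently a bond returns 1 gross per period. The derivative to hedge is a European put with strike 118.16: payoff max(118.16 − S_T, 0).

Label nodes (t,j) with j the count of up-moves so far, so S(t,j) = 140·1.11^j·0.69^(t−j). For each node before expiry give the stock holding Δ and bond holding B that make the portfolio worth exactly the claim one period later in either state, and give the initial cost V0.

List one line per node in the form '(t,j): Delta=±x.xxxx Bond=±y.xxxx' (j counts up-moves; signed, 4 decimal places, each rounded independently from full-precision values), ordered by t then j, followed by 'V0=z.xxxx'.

No-arbitrage ⇒ martingale measure with p* = (R−d)/(u−d) = 0.7381.
At expiry t=1: V(1,0)=21.5600, V(1,1)=0.0000
(0,0): S=140.0000. Δ = (V_up−V_dn)/(S_up−S_dn) = (0.0000−21.5600)/(155.4000−96.6000) = -0.3667. V = [p*·0.0000 + (1−p*)·21.5600]/1 = 5.6467. B = V − Δ·S = 56.9800.
Self-financing check: at every node Δ·S+B equals the discounted successor values.

(0,0): Delta=-0.3667 Bond=56.9800
V0=5.6467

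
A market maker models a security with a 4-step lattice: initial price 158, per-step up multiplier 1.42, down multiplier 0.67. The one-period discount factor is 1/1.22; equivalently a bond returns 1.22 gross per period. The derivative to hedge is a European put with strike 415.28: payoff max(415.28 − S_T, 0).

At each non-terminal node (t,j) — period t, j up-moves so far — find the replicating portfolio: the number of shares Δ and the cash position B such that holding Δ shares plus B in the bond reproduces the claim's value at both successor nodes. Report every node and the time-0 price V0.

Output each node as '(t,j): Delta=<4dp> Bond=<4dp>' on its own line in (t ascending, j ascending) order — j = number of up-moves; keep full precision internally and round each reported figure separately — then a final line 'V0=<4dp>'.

(0,0): Delta=-0.5837 Bond=151.3370
(1,0): Delta=-1.0000 Bond=228.6976
(1,1): Delta=-0.5123 Bond=168.6070
(2,0): Delta=-1.0000 Bond=279.0110
(2,1): Delta=-1.0000 Bond=279.0110
(2,2): Delta=-0.4286 Bond=179.0422
(3,0): Delta=-1.0000 Bond=340.3934
(3,1): Delta=-1.0000 Bond=340.3934
(3,2): Delta=-1.0000 Bond=340.3934
(3,3): Delta=-0.3306 Bond=174.0817
V0=59.1078

Since d<R<u, set p* = (R−d)/(u−d) = 0.7333; price each node as the discounted p*-expectation of its children.
At expiry t=4: V(4,0)=383.4412, V(4,1)=347.8008, V(4,2)=272.2644, V(4,3)=112.1723, V(4,4)=0.0000
Node (3,0) S=47.5206: V=(p*·347.8008+(1−p*)·383.4412)/1.22=292.8729; Δ=(347.8008−383.4412)/(67.4792−31.8388)=-1.0000; B=V−Δ·S=340.3934
Node (3,1) S=100.7152: V=(p*·272.2644+(1−p*)·347.8008)/1.22=239.6782; Δ=(272.2644−347.8008)/(143.0156−67.4792)=-1.0000; B=V−Δ·S=340.3934
Node (3,2) S=213.4561: V=(p*·112.1723+(1−p*)·272.2644)/1.22=126.9373; Δ=(112.1723−272.2644)/(303.1077−143.0156)=-1.0000; B=V−Δ·S=340.3934
Node (3,3) S=452.3995: V=(p*·0.0000+(1−p*)·112.1723)/1.22=24.5185; Δ=(0.0000−112.1723)/(642.4073−303.1077)=-0.3306; B=V−Δ·S=174.0817
Node (2,0) S=70.9262: V=(p*·239.6782+(1−p*)·292.8729)/1.22=208.0848; Δ=(239.6782−292.8729)/(100.7152−47.5206)=-1.0000; B=V−Δ·S=279.0110
Node (2,1) S=150.3212: V=(p*·126.9373+(1−p*)·239.6782)/1.22=128.6898; Δ=(126.9373−239.6782)/(213.4561−100.7152)=-1.0000; B=V−Δ·S=279.0110
Node (2,2) S=318.5912: V=(p*·24.5185+(1−p*)·126.9373)/1.22=42.4838; Δ=(24.5185−126.9373)/(452.3995−213.4561)=-0.4286; B=V−Δ·S=179.0422
Node (1,0) S=105.8600: V=(p*·128.6898+(1−p*)·208.0848)/1.22=122.8376; Δ=(128.6898−208.0848)/(150.3212−70.9262)=-1.0000; B=V−Δ·S=228.6976
Node (1,1) S=224.3600: V=(p*·42.4838+(1−p*)·128.6898)/1.22=53.6656; Δ=(42.4838−128.6898)/(318.5912−150.3212)=-0.5123; B=V−Δ·S=168.6070
Node (0,0) S=158.0000: V=(p*·53.6656+(1−p*)·122.8376)/1.22=59.1078; Δ=(53.6656−122.8376)/(224.3600−105.8600)=-0.5837; B=V−Δ·S=151.3370
Each (Δ,B) replicates both successor values, so the strategy is self-financing and V0 is arbitrage-free.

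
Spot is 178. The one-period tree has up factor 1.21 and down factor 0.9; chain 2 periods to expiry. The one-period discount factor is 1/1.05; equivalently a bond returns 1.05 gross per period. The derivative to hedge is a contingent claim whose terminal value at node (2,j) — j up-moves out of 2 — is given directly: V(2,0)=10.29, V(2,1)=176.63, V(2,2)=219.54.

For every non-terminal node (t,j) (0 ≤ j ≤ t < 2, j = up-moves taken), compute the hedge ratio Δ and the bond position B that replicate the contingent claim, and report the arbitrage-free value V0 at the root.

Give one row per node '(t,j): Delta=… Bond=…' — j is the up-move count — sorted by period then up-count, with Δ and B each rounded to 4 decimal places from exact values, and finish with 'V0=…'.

(0,0): Delta=1.8401 Bond=-198.4151
(1,0): Delta=3.3494 Bond=-450.1263
(1,1): Delta=0.6427 Bond=49.5739
V0=129.1296

Since d<R<u, set p* = (R−d)/(u−d) = 0.4839; price each node as the discounted p*-expectation of its children.
Terminal payoffs: V(2,0)=10.2900, V(2,1)=176.6300, V(2,2)=219.5400
Node (1,0) S=160.2000: V=(p*·176.6300+(1−p*)·10.2900)/1.05=86.4544; Δ=(176.6300−10.2900)/(193.8420−144.1800)=3.3494; B=V−Δ·S=-450.1263
Node (1,1) S=215.3800: V=(p*·219.5400+(1−p*)·176.6300)/1.05=187.9932; Δ=(219.5400−176.6300)/(260.6098−193.8420)=0.6427; B=V−Δ·S=49.5739
Node (0,0) S=178.0000: V=(p*·187.9932+(1−p*)·86.4544)/1.05=129.1296; Δ=(187.9932−86.4544)/(215.3800−160.2000)=1.8401; B=V−Δ·S=-198.4151
Check: Δ(0,0)·S0 + B(0,0) = 129.1296 = V0.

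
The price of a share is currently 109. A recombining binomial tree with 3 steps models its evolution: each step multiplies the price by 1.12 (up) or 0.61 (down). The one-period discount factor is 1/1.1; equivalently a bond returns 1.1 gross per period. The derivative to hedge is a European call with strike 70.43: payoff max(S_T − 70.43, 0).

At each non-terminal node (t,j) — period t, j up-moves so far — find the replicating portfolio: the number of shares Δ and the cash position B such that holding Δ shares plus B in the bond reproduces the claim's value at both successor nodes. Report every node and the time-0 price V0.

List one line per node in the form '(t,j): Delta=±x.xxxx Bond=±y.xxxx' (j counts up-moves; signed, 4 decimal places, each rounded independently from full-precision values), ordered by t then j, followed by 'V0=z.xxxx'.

Risk-neutral probability p* = (R−d)/(u−d) = (1.1−0.61)/(1.12−0.61) = 0.9608.
At expiry t=3: V(3,0)=0.0000, V(3,1)=0.0000, V(3,2)=12.9751, V(3,3)=82.7072
(2,0): S=40.5589. Δ = (V_up−V_dn)/(S_up−S_dn) = (0.0000−0.0000)/(45.4260−24.7409) = 0.0000. V = [p*·0.0000 + (1−p*)·0.0000]/1.1 = 0.0000. B = V − Δ·S = 0.0000.
(2,1): S=74.4688. Δ = (V_up−V_dn)/(S_up−S_dn) = (12.9751−0.0000)/(83.4051−45.4260) = 0.3416. V = [p*·12.9751 + (1−p*)·0.0000]/1.1 = 11.3329. B = V − Δ·S = -14.1083.
(2,2): S=136.7296. Δ = (V_up−V_dn)/(S_up−S_dn) = (82.7072−12.9751)/(153.1372−83.4051) = 1.0000. V = [p*·82.7072 + (1−p*)·12.9751]/1.1 = 72.7023. B = V − Δ·S = -64.0273.
(1,0): S=66.4900. Δ = (V_up−V_dn)/(S_up−S_dn) = (11.3329−0.0000)/(74.4688−40.5589) = 0.3342. V = [p*·11.3329 + (1−p*)·0.0000]/1.1 = 9.8986. B = V − Δ·S = -12.3228.
(1,1): S=122.0800. Δ = (V_up−V_dn)/(S_up−S_dn) = (72.7023−11.3329)/(136.7296−74.4688) = 0.9857. V = [p*·72.7023 + (1−p*)·11.3329]/1.1 = 63.9052. B = V − Δ·S = -56.4270.
(0,0): S=109.0000. Δ = (V_up−V_dn)/(S_up−S_dn) = (63.9052−9.8986)/(122.0800−66.4900) = 0.9715. V = [p*·63.9052 + (1−p*)·9.8986]/1.1 = 56.1702. B = V − Δ·S = -49.7249.
The time-0 hedge costs 56.1702, which is the no-arbitrage price.

(0,0): Delta=0.9715 Bond=-49.7249
(1,0): Delta=0.3342 Bond=-12.3228
(1,1): Delta=0.9857 Bond=-56.4270
(2,0): Delta=0.0000 Bond=0.0000
(2,1): Delta=0.3416 Bond=-14.1083
(2,2): Delta=1.0000 Bond=-64.0273
V0=56.1702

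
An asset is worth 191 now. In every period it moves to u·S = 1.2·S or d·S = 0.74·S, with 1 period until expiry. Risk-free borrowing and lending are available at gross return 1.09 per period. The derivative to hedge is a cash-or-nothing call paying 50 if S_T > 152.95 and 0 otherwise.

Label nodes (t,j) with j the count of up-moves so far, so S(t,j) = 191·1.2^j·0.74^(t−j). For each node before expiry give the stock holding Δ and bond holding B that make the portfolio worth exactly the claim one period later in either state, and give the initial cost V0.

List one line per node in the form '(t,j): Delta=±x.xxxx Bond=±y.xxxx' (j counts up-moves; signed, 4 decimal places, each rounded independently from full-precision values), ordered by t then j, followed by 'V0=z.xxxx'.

Under the risk-neutral measure, an up-move has probability p* = (R−d)/(u−d) = 0.7609 and values discount at R = 1.09.
Payoff layer (t=1): V(1,0)=0.0000, V(1,1)=50.0000
(0,0): S=191.0000. Δ = (V_up−V_dn)/(S_up−S_dn) = (50.0000−0.0000)/(229.2000−141.3400) = 0.5691. V = [p*·50.0000 + (1−p*)·0.0000]/1.09 = 34.9023. B = V − Δ·S = -73.7934.
Root portfolio cost Δ·191+B reproduces V0=34.9023.

(0,0): Delta=0.5691 Bond=-73.7934
V0=34.9023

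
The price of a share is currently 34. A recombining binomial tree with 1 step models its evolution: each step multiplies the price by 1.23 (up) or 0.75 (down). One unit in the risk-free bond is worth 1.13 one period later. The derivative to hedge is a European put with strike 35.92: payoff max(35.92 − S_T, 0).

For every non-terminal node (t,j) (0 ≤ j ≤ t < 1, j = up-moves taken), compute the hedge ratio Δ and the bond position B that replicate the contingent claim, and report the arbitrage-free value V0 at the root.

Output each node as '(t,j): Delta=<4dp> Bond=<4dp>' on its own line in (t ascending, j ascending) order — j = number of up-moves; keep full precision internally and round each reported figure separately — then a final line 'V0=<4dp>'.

(0,0): Delta=-0.6385 Bond=23.6294
V0=1.9211

The replicating-portfolio and risk-neutral prices coincide; use p* = (1.13−0.75)/(1.23−0.75) = 0.7917 for the latter.
Payoff layer (t=1): V(1,0)=10.4200, V(1,1)=0.0000
(0,0): S=34.0000. Δ = (V_up−V_dn)/(S_up−S_dn) = (0.0000−10.4200)/(41.8200−25.5000) = -0.6385. V = [p*·0.0000 + (1−p*)·10.4200]/1.13 = 1.9211. B = V − Δ·S = 23.6294.
Check: Δ(0,0)·S0 + B(0,0) = 1.9211 = V0.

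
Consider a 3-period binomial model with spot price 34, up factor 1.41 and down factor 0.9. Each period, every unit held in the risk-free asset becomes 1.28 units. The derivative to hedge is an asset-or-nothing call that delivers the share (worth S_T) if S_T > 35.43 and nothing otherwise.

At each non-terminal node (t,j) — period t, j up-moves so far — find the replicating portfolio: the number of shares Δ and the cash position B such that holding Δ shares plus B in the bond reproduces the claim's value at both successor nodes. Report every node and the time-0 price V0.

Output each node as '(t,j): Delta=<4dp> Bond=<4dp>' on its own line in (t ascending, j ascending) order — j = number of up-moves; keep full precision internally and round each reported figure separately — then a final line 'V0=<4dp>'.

(0,0): Delta=1.0567 Bond=-2.1231
(1,0): Delta=1.3163 Bond=-10.6613
(1,1): Delta=1.0000 Bond=0.0000
(2,0): Delta=2.7647 Bond=-53.5359
(2,1): Delta=1.0000 Bond=0.0000
(2,2): Delta=1.0000 Bond=0.0000
V0=33.8043

Risk-neutral probability p* = (R−d)/(u−d) = (1.28−0.9)/(1.41−0.9) = 0.7451.
Terminal values V(3,·): V(3,0)=0.0000, V(3,1)=38.8314, V(3,2)=60.8359, V(3,3)=95.3095
Node (2,0) S=27.5400: V=(p*·38.8314+(1−p*)·0.0000)/1.28=22.6041; Δ=(38.8314−0.0000)/(38.8314−24.7860)=2.7647; B=V−Δ·S=-53.5359
Node (2,1) S=43.1460: V=(p*·60.8359+(1−p*)·38.8314)/1.28=43.1460; Δ=(60.8359−38.8314)/(60.8359−38.8314)=1.0000; B=V−Δ·S=0.0000
Node (2,2) S=67.5954: V=(p*·95.3095+(1−p*)·60.8359)/1.28=67.5954; Δ=(95.3095−60.8359)/(95.3095−60.8359)=1.0000; B=V−Δ·S=0.0000
Node (1,0) S=30.6000: V=(p*·43.1460+(1−p*)·22.6041)/1.28=29.6170; Δ=(43.1460−22.6041)/(43.1460−27.5400)=1.3163; B=V−Δ·S=-10.6613
Node (1,1) S=47.9400: V=(p*·67.5954+(1−p*)·43.1460)/1.28=47.9400; Δ=(67.5954−43.1460)/(67.5954−43.1460)=1.0000; B=V−Δ·S=0.0000
Node (0,0) S=34.0000: V=(p*·47.9400+(1−p*)·29.6170)/1.28=33.8043; Δ=(47.9400−29.6170)/(47.9400−30.6000)=1.0567; B=V−Δ·S=-2.1231
The time-0 hedge costs 33.8043, which is the no-arbitrage price.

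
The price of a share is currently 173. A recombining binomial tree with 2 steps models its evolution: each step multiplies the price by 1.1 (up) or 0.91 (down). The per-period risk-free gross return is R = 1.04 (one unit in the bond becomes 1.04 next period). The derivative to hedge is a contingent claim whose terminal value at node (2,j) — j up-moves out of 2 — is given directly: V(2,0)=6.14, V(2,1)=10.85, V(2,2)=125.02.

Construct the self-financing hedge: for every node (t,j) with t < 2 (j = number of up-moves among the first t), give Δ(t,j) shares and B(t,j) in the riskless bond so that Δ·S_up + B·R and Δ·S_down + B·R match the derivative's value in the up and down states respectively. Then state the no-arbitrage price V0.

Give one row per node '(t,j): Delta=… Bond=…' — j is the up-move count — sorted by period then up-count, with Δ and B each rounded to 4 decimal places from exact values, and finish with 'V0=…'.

(0,0): Delta=2.3286 Bond=-343.8398
(1,0): Delta=0.1575 Bond=-15.7869
(1,1): Delta=3.1576 Bond=-515.3502
V0=59.0129

No-arbitrage ⇒ martingale measure with p* = (R−d)/(u−d) = 0.6842.
At expiry t=2: V(2,0)=6.1400, V(2,1)=10.8500, V(2,2)=125.0200
  t=1,j=0: stock 157.4300 → up 173.1730 (V=10.8500), down 143.2613 (V=6.1400). Price 9.0025; hedge Δ=0.1575, bond B=-15.7869.
  t=1,j=1: stock 190.3000 → up 209.3300 (V=125.0200), down 173.1730 (V=10.8500). Price 85.5445; hedge Δ=3.1576, bond B=-515.3502.
  t=0,j=0: stock 173.0000 → up 190.3000 (V=85.5445), down 157.4300 (V=9.0025). Price 59.0129; hedge Δ=2.3286, bond B=-343.8398.
Each (Δ,B) replicates both successor values, so the strategy is self-financing and V0 is arbitrage-free.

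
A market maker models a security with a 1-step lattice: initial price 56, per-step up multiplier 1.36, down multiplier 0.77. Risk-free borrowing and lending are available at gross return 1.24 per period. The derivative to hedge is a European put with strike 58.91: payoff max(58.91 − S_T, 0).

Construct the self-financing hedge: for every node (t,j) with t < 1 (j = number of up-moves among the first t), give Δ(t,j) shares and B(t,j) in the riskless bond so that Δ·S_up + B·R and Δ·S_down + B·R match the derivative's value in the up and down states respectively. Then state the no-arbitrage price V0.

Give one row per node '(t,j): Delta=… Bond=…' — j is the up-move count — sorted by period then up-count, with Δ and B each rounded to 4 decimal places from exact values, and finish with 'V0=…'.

(0,0): Delta=-0.4779 Bond=29.3527
V0=2.5899

No-arbitrage ⇒ martingale measure with p* = (R−d)/(u−d) = 0.7966.
Terminal payoffs: V(1,0)=15.7900, V(1,1)=0.0000
  t=0,j=0: stock 56.0000 → up 76.1600 (V=0.0000), down 43.1200 (V=15.7900). Price 2.5899; hedge Δ=-0.4779, bond B=29.3527.
Check: Δ(0,0)·S0 + B(0,0) = 2.5899 = V0.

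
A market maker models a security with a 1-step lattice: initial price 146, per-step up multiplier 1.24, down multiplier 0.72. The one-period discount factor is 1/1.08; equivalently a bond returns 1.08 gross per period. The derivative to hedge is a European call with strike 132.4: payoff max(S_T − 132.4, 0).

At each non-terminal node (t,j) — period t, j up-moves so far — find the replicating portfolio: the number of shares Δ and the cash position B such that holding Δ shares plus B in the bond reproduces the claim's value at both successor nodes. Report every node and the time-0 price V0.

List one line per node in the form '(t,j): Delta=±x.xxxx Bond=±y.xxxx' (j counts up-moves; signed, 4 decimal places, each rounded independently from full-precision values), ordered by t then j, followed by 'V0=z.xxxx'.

(0,0): Delta=0.6407 Bond=-62.3590
V0=31.1795

Risk-neutral probability p* = (R−d)/(u−d) = (1.08−0.72)/(1.24−0.72) = 0.6923.
Terminal values V(1,·): V(1,0)=0.0000, V(1,1)=48.6400
(0,0): S=146.0000. Δ = (V_up−V_dn)/(S_up−S_dn) = (48.6400−0.0000)/(181.0400−105.1200) = 0.6407. V = [p*·48.6400 + (1−p*)·0.0000]/1.08 = 31.1795. B = V − Δ·S = -62.3590.
Root portfolio cost Δ·146+B reproduces V0=31.1795.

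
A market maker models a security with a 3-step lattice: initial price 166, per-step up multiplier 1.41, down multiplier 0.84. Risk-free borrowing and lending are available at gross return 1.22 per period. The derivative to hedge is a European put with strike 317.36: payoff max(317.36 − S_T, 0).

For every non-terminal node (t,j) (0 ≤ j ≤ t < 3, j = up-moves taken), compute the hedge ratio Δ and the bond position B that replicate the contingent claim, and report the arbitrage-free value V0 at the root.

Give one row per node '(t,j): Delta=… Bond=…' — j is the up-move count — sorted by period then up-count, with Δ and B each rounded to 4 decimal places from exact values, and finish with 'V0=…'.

(0,0): Delta=-0.5330 Bond=121.3983
(1,0): Delta=-1.0000 Bond=213.2223
(1,1): Delta=-0.3939 Bond=115.5478
(2,0): Delta=-1.0000 Bond=260.1311
(2,1): Delta=-1.0000 Bond=260.1311
(2,2): Delta=-0.2134 Bond=81.3869
V0=32.9177

No-arbitrage ⇒ martingale measure with p* = (R−d)/(u−d) = 0.6667.
Terminal values V(3,·): V(3,0)=218.9711, V(3,1)=152.2073, V(3,2)=40.1393, V(3,3)=0.0000
(2,0): S=117.1296. Δ = (V_up−V_dn)/(S_up−S_dn) = (152.2073−218.9711)/(165.1527−98.3889) = -1.0000. V = [p*·152.2073 + (1−p*)·218.9711]/1.22 = 143.0015. B = V − Δ·S = 260.1311.
(2,1): S=196.6104. Δ = (V_up−V_dn)/(S_up−S_dn) = (40.1393−152.2073)/(277.2207−165.1527) = -1.0000. V = [p*·40.1393 + (1−p*)·152.2073]/1.22 = 63.5207. B = V − Δ·S = 260.1311.
(2,2): S=330.0246. Δ = (V_up−V_dn)/(S_up−S_dn) = (0.0000−40.1393)/(465.3347−277.2207) = -0.2134. V = [p*·0.0000 + (1−p*)·40.1393]/1.22 = 10.9670. B = V − Δ·S = 81.3869.
(1,0): S=139.4400. Δ = (V_up−V_dn)/(S_up−S_dn) = (63.5207−143.0015)/(196.6104−117.1296) = -1.0000. V = [p*·63.5207 + (1−p*)·143.0015]/1.22 = 73.7823. B = V − Δ·S = 213.2223.
(1,1): S=234.0600. Δ = (V_up−V_dn)/(S_up−S_dn) = (10.9670−63.5207)/(330.0246−196.6104) = -0.3939. V = [p*·10.9670 + (1−p*)·63.5207]/1.22 = 23.3483. B = V − Δ·S = 115.5478.
(0,0): S=166.0000. Δ = (V_up−V_dn)/(S_up−S_dn) = (23.3483−73.7823)/(234.0600−139.4400) = -0.5330. V = [p*·23.3483 + (1−p*)·73.7823]/1.22 = 32.9177. B = V − Δ·S = 121.3983.
Self-financing check: at every node Δ·S+B equals the discounted successor values.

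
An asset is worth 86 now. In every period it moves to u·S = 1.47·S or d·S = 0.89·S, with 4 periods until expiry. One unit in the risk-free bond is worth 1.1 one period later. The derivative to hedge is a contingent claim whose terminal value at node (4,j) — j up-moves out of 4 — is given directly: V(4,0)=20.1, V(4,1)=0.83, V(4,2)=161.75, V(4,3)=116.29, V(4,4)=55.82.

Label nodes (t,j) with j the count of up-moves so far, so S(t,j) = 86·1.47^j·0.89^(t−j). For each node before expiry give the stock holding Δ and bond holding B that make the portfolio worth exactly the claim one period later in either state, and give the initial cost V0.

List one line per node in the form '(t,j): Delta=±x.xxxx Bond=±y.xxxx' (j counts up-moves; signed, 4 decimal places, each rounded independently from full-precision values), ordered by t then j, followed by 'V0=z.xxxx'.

No-arbitrage ⇒ martingale measure with p* = (R−d)/(u−d) = 0.3621.
Terminal payoffs: V(4,0)=20.1000, V(4,1)=0.8300, V(4,2)=161.7500, V(4,3)=116.2900, V(4,4)=55.8200
(3,0): S=60.6273. Δ = (V_up−V_dn)/(S_up−S_dn) = (0.8300−20.1000)/(89.1222−53.9583) = -0.5480. V = [p*·0.8300 + (1−p*)·20.1000]/1.1 = 11.9299. B = V − Δ·S = 45.1541.
(3,1): S=100.1373. Δ = (V_up−V_dn)/(S_up−S_dn) = (161.7500−0.8300)/(147.2018−89.1222) = 2.7707. V = [p*·161.7500 + (1−p*)·0.8300]/1.1 = 53.7219. B = V − Δ·S = -223.7263.
(3,2): S=165.3953. Δ = (V_up−V_dn)/(S_up−S_dn) = (116.2900−161.7500)/(243.1311−147.2018) = -0.4739. V = [p*·116.2900 + (1−p*)·161.7500]/1.1 = 132.0821. B = V − Δ·S = 210.4614.
(3,3): S=273.1810. Δ = (V_up−V_dn)/(S_up−S_dn) = (55.8200−116.2900)/(401.5760−243.1311) = -0.3816. V = [p*·55.8200 + (1−p*)·116.2900]/1.1 = 85.8143. B = V − Δ·S = 190.0729.
(2,0): S=68.1206. Δ = (V_up−V_dn)/(S_up−S_dn) = (53.7219−11.9299)/(100.1373−60.6273) = 1.0578. V = [p*·53.7219 + (1−p*)·11.9299]/1.1 = 24.6014. B = V − Δ·S = -47.4538.
(2,1): S=112.5138. Δ = (V_up−V_dn)/(S_up−S_dn) = (132.0821−53.7219)/(165.3953−100.1373) = 1.2008. V = [p*·132.0821 + (1−p*)·53.7219]/1.1 = 74.6307. B = V − Δ·S = -60.4731.
(2,2): S=185.8374. Δ = (V_up−V_dn)/(S_up−S_dn) = (85.8143−132.0821)/(273.1810−165.3953) = -0.4293. V = [p*·85.8143 + (1−p*)·132.0821]/1.1 = 104.8454. B = V − Δ·S = 184.6176.
(1,0): S=76.5400. Δ = (V_up−V_dn)/(S_up−S_dn) = (74.6307−24.6014)/(112.5138−68.1206) = 1.1270. V = [p*·74.6307 + (1−p*)·24.6014]/1.1 = 38.8322. B = V − Δ·S = -47.4252.
(1,1): S=126.4200. Δ = (V_up−V_dn)/(S_up−S_dn) = (104.8454−74.6307)/(185.8374−112.5138) = 0.4121. V = [p*·104.8454 + (1−p*)·74.6307]/1.1 = 77.7914. B = V − Δ·S = 25.6969.
(0,0): S=86.0000. Δ = (V_up−V_dn)/(S_up−S_dn) = (77.7914−38.8322)/(126.4200−76.5400) = 0.7811. V = [p*·77.7914 + (1−p*)·38.8322]/1.1 = 48.1256. B = V − Δ·S = -19.0454.
Self-financing check: at every node Δ·S+B equals the discounted successor values.

(0,0): Delta=0.7811 Bond=-19.0454
(1,0): Delta=1.1270 Bond=-47.4252
(1,1): Delta=0.4121 Bond=25.6969
(2,0): Delta=1.0578 Bond=-47.4538
(2,1): Delta=1.2008 Bond=-60.4731
(2,2): Delta=-0.4293 Bond=184.6176
(3,0): Delta=-0.5480 Bond=45.1541
(3,1): Delta=2.7707 Bond=-223.7263
(3,2): Delta=-0.4739 Bond=210.4614
(3,3): Delta=-0.3816 Bond=190.0729
V0=48.1256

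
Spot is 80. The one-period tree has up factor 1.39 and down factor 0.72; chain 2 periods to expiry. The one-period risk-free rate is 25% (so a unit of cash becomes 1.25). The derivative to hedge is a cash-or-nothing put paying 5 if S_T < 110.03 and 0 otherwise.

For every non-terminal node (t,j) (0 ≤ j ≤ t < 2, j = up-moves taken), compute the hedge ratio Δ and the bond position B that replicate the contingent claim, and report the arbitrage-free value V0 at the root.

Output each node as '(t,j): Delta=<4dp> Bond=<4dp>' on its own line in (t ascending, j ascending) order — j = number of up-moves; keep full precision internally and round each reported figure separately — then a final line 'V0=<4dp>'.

Since d<R<u, set p* = (R−d)/(u−d) = 0.7910; price each node as the discounted p*-expectation of its children.
Payoff layer (t=2): V(2,0)=5.0000, V(2,1)=5.0000, V(2,2)=0.0000
  t=1,j=0: stock 57.6000 → up 80.0640 (V=5.0000), down 41.4720 (V=5.0000). Price 4.0000; hedge Δ=0.0000, bond B=4.0000.
  t=1,j=1: stock 111.2000 → up 154.5680 (V=0.0000), down 80.0640 (V=5.0000). Price 0.8358; hedge Δ=-0.0671, bond B=8.2985.
  t=0,j=0: stock 80.0000 → up 111.2000 (V=0.8358), down 57.6000 (V=4.0000). Price 1.1976; hedge Δ=-0.0590, bond B=5.9202.
Each (Δ,B) replicates both successor values, so the strategy is self-financing and V0 is arbitrage-free.

(0,0): Delta=-0.0590 Bond=5.9202
(1,0): Delta=0.0000 Bond=4.0000
(1,1): Delta=-0.0671 Bond=8.2985
V0=1.1976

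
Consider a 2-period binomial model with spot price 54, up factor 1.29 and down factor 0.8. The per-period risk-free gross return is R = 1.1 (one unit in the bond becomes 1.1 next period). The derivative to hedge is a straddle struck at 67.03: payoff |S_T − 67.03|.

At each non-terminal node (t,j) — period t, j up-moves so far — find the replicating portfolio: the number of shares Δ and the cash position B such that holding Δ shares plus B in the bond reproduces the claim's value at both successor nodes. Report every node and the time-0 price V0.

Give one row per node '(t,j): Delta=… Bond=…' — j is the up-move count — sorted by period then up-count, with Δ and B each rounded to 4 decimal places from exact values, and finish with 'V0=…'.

(0,0): Delta=-0.0395 Bond=17.6746
(1,0): Delta=-1.0000 Bond=60.9364
(1,1): Delta=0.3378 Bond=-6.8377
V0=15.5425

Under the risk-neutral measure, an up-move has probability p* = (R−d)/(u−d) = 0.6122 and values discount at R = 1.1.
Terminal values V(2,·): V(2,0)=32.4700, V(2,1)=11.3020, V(2,2)=22.8314
Node (1,0) S=43.2000: V=(p*·11.3020+(1−p*)·32.4700)/1.1=17.7364; Δ=(11.3020−32.4700)/(55.7280−34.5600)=-1.0000; B=V−Δ·S=60.9364
Node (1,1) S=69.6600: V=(p*·22.8314+(1−p*)·11.3020)/1.1=16.6917; Δ=(22.8314−11.3020)/(89.8614−55.7280)=0.3378; B=V−Δ·S=-6.8377
Node (0,0) S=54.0000: V=(p*·16.6917+(1−p*)·17.7364)/1.1=15.5425; Δ=(16.6917−17.7364)/(69.6600−43.2000)=-0.0395; B=V−Δ·S=17.6746
The time-0 hedge costs 15.5425, which is the no-arbitrage price.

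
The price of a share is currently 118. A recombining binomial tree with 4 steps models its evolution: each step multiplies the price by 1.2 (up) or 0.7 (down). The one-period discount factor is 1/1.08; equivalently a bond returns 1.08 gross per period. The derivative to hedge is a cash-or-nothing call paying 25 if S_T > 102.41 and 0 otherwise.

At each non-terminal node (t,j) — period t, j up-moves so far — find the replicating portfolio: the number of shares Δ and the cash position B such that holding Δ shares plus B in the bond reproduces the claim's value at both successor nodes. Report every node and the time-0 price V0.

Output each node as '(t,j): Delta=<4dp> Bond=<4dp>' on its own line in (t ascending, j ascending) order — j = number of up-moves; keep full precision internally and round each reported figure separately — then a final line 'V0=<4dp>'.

The replicating-portfolio and risk-neutral prices coincide; use p* = (1.08−0.7)/(1.2−0.7) = 0.7600 for the latter.
Payoff layer (t=4): V(4,0)=0.0000, V(4,1)=0.0000, V(4,2)=0.0000, V(4,3)=25.0000, V(4,4)=25.0000
Node (3,0) S=40.4740: V=(p*·0.0000+(1−p*)·0.0000)/1.08=0.0000; Δ=(0.0000−0.0000)/(48.5688−28.3318)=0.0000; B=V−Δ·S=0.0000
Node (3,1) S=69.3840: V=(p*·0.0000+(1−p*)·0.0000)/1.08=0.0000; Δ=(0.0000−0.0000)/(83.2608−48.5688)=0.0000; B=V−Δ·S=0.0000
Node (3,2) S=118.9440: V=(p*·25.0000+(1−p*)·0.0000)/1.08=17.5926; Δ=(25.0000−0.0000)/(142.7328−83.2608)=0.4204; B=V−Δ·S=-32.4074
Node (3,3) S=203.9040: V=(p*·25.0000+(1−p*)·25.0000)/1.08=23.1481; Δ=(25.0000−25.0000)/(244.6848−142.7328)=0.0000; B=V−Δ·S=23.1481
Node (2,0) S=57.8200: V=(p*·0.0000+(1−p*)·0.0000)/1.08=0.0000; Δ=(0.0000−0.0000)/(69.3840−40.4740)=0.0000; B=V−Δ·S=0.0000
Node (2,1) S=99.1200: V=(p*·17.5926+(1−p*)·0.0000)/1.08=12.3800; Δ=(17.5926−0.0000)/(118.9440−69.3840)=0.3550; B=V−Δ·S=-22.8052
Node (2,2) S=169.9200: V=(p*·23.1481+(1−p*)·17.5926)/1.08=20.1989; Δ=(23.1481−17.5926)/(203.9040−118.9440)=0.0654; B=V−Δ·S=9.0878
Node (1,0) S=82.6000: V=(p*·12.3800+(1−p*)·0.0000)/1.08=8.7118; Δ=(12.3800−0.0000)/(99.1200−57.8200)=0.2998; B=V−Δ·S=-16.0481
Node (1,1) S=141.6000: V=(p*·20.1989+(1−p*)·12.3800)/1.08=16.9651; Δ=(20.1989−12.3800)/(169.9200−99.1200)=0.1104; B=V−Δ·S=1.3273
Node (0,0) S=118.0000: V=(p*·16.9651+(1−p*)·8.7118)/1.08=13.8744; Δ=(16.9651−8.7118)/(141.6000−82.6000)=0.1399; B=V−Δ·S=-2.6322
Root portfolio cost Δ·118+B reproduces V0=13.8744.

(0,0): Delta=0.1399 Bond=-2.6322
(1,0): Delta=0.2998 Bond=-16.0481
(1,1): Delta=0.1104 Bond=1.3273
(2,0): Delta=0.0000 Bond=0.0000
(2,1): Delta=0.3550 Bond=-22.8052
(2,2): Delta=0.0654 Bond=9.0878
(3,0): Delta=0.0000 Bond=0.0000
(3,1): Delta=0.0000 Bond=0.0000
(3,2): Delta=0.4204 Bond=-32.4074
(3,3): Delta=0.0000 Bond=23.1481
V0=13.8744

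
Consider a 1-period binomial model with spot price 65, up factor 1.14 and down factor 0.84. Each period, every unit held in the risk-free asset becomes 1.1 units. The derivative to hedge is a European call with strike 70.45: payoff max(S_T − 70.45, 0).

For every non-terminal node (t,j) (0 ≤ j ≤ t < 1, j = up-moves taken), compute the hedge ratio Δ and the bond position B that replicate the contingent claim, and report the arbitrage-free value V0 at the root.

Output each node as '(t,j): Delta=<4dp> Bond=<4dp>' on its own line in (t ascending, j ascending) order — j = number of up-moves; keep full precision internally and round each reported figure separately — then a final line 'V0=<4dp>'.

No-arbitrage ⇒ martingale measure with p* = (R−d)/(u−d) = 0.8667.
Payoff layer (t=1): V(1,0)=0.0000, V(1,1)=3.6500
Node (0,0) S=65.0000: V=(p*·3.6500+(1−p*)·0.0000)/1.1=2.8758; Δ=(3.6500−0.0000)/(74.1000−54.6000)=0.1872; B=V−Δ·S=-9.2909
Root portfolio cost Δ·65+B reproduces V0=2.8758.

(0,0): Delta=0.1872 Bond=-9.2909
V0=2.8758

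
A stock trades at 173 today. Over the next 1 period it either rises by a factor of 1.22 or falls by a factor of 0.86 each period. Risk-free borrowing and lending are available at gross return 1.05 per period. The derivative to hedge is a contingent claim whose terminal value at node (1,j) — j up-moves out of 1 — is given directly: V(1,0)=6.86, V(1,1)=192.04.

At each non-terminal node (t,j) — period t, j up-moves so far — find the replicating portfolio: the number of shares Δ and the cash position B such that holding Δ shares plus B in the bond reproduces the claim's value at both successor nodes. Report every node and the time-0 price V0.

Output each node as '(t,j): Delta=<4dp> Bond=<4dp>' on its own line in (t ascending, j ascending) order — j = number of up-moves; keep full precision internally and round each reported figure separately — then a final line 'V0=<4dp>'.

(0,0): Delta=2.9733 Bond=-414.7757
V0=99.6132

Under the risk-neutral measure, an up-move has probability p* = (R−d)/(u−d) = 0.5278 and values discount at R = 1.05.
Terminal payoffs: V(1,0)=6.8600, V(1,1)=192.0400
Node (0,0) S=173.0000: V=(p*·192.0400+(1−p*)·6.8600)/1.05=99.6132; Δ=(192.0400−6.8600)/(211.0600−148.7800)=2.9733; B=V−Δ·S=-414.7757
Self-financing check: at every node Δ·S+B equals the discounted successor values.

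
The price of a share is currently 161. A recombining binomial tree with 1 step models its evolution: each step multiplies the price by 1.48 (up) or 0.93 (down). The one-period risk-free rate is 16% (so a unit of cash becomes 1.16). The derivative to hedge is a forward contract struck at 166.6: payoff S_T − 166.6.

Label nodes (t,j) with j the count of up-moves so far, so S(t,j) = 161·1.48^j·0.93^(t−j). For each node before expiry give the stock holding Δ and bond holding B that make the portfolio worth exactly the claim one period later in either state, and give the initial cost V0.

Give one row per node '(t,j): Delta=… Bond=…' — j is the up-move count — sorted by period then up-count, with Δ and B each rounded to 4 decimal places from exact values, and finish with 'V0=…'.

Risk-neutral probability p* = (R−d)/(u−d) = (1.16−0.93)/(1.48−0.93) = 0.4182.
Payoff layer (t=1): V(1,0)=-16.8700, V(1,1)=71.6800
Node (0,0) S=161.0000: V=(p*·71.6800+(1−p*)·-16.8700)/1.16=17.3793; Δ=(71.6800−-16.8700)/(238.2800−149.7300)=1.0000; B=V−Δ·S=-143.6207
Root portfolio cost Δ·161+B reproduces V0=17.3793.

(0,0): Delta=1.0000 Bond=-143.6207
V0=17.3793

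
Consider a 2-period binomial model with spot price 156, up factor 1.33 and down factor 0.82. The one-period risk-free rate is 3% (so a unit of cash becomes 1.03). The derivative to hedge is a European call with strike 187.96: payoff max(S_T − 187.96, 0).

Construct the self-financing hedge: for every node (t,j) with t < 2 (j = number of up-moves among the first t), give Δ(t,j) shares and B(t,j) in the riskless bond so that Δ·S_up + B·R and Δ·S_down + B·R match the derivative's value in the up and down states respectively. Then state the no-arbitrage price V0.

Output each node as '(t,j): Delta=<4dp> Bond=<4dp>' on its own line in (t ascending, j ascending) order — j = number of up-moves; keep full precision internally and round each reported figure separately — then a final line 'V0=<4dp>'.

No-arbitrage ⇒ martingale measure with p* = (R−d)/(u−d) = 0.4118.
At expiry t=2: V(2,0)=0.0000, V(2,1)=0.0000, V(2,2)=87.9884
Node (1,0) S=127.9200: V=(p*·0.0000+(1−p*)·0.0000)/1.03=0.0000; Δ=(0.0000−0.0000)/(170.1336−104.8944)=0.0000; B=V−Δ·S=0.0000
Node (1,1) S=207.4800: V=(p*·87.9884+(1−p*)·0.0000)/1.03=35.1753; Δ=(87.9884−0.0000)/(275.9484−170.1336)=0.8315; B=V−Δ·S=-137.3510
Node (0,0) S=156.0000: V=(p*·35.1753+(1−p*)·0.0000)/1.03=14.0621; Δ=(35.1753−0.0000)/(207.4800−127.9200)=0.4421; B=V−Δ·S=-54.9090
Root portfolio cost Δ·156+B reproduces V0=14.0621.

(0,0): Delta=0.4421 Bond=-54.9090
(1,0): Delta=0.0000 Bond=0.0000
(1,1): Delta=0.8315 Bond=-137.3510
V0=14.0621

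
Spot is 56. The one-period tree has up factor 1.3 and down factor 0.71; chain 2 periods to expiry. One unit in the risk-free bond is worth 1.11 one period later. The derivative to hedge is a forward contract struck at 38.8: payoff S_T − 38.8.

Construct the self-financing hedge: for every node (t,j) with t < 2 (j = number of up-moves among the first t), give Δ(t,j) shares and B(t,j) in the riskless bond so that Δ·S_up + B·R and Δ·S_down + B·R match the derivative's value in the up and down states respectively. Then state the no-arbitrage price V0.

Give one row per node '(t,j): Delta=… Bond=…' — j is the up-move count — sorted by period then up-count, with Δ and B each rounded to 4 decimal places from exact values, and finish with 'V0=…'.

No-arbitrage ⇒ martingale measure with p* = (R−d)/(u−d) = 0.6780.
At expiry t=2: V(2,0)=-10.5704, V(2,1)=12.8880, V(2,2)=55.8400
  t=1,j=0: stock 39.7600 → up 51.6880 (V=12.8880), down 28.2296 (V=-10.5704). Price 4.8050; hedge Δ=1.0000, bond B=-34.9550.
  t=1,j=1: stock 72.8000 → up 94.6400 (V=55.8400), down 51.6880 (V=12.8880). Price 37.8450; hedge Δ=1.0000, bond B=-34.9550.
  t=0,j=0: stock 56.0000 → up 72.8000 (V=37.8450), down 39.7600 (V=4.8050). Price 24.5090; hedge Δ=1.0000, bond B=-31.4910.
Root portfolio cost Δ·56+B reproduces V0=24.5090.

(0,0): Delta=1.0000 Bond=-31.4910
(1,0): Delta=1.0000 Bond=-34.9550
(1,1): Delta=1.0000 Bond=-34.9550
V0=24.5090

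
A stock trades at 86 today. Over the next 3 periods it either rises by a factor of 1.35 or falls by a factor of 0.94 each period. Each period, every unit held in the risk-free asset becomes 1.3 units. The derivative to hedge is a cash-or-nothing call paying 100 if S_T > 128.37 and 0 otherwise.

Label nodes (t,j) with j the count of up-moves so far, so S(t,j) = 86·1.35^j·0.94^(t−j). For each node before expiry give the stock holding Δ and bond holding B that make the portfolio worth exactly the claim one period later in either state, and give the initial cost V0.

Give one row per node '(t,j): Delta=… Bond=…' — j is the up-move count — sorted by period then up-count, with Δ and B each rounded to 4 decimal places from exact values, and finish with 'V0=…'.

(0,0): Delta=0.3594 Bond=12.7434
(1,0): Delta=2.0378 Bond=-119.1176
(1,1): Delta=0.1971 Bond=35.4114
(2,0): Delta=0.0000 Bond=0.0000
(2,1): Delta=2.2349 Bond=-176.3602
(2,2): Delta=0.0000 Bond=76.9231
V0=43.6509

Risk-neutral probability p* = (R−d)/(u−d) = (1.3−0.94)/(1.35−0.94) = 0.8780.
At expiry t=3: V(3,0)=0.0000, V(3,1)=0.0000, V(3,2)=100.0000, V(3,3)=100.0000
  t=2,j=0: stock 75.9896 → up 102.5860 (V=0.0000), down 71.4302 (V=0.0000). Price 0.0000; hedge Δ=0.0000, bond B=0.0000.
  t=2,j=1: stock 109.1340 → up 147.3309 (V=100.0000), down 102.5860 (V=0.0000). Price 67.5422; hedge Δ=2.2349, bond B=-176.3602.
  t=2,j=2: stock 156.7350 → up 211.5923 (V=100.0000), down 147.3309 (V=100.0000). Price 76.9231; hedge Δ=0.0000, bond B=76.9231.
  t=1,j=0: stock 80.8400 → up 109.1340 (V=67.5422), down 75.9896 (V=0.0000). Price 45.6195; hedge Δ=2.0378, bond B=-119.1176.
  t=1,j=1: stock 116.1000 → up 156.7350 (V=76.9231), down 109.1340 (V=67.5422). Price 58.2916; hedge Δ=0.1971, bond B=35.4114.
  t=0,j=0: stock 86.0000 → up 116.1000 (V=58.2916), down 80.8400 (V=45.6195). Price 43.6509; hedge Δ=0.3594, bond B=12.7434.
The time-0 hedge costs 43.6509, which is the no-arbitrage price.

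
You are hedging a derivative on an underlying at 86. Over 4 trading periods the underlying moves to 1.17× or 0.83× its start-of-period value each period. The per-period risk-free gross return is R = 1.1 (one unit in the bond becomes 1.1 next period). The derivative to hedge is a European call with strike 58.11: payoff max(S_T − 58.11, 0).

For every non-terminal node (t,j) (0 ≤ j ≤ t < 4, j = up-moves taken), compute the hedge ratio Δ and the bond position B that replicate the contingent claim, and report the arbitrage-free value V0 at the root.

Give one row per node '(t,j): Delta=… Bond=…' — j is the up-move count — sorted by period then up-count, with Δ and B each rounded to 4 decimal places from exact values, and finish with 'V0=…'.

The replicating-portfolio and risk-neutral prices coincide; use p* = (1.1−0.83)/(1.17−0.83) = 0.7941 for the latter.
Terminal values V(4,·): V(4,0)=0.0000, V(4,1)=0.0000, V(4,2)=22.9910, V(4,3)=56.2131, V(4,4)=103.0443
Node (3,0) S=49.1737: V=(p*·0.0000+(1−p*)·0.0000)/1.1=0.0000; Δ=(0.0000−0.0000)/(57.5332−40.8142)=0.0000; B=V−Δ·S=0.0000
Node (3,1) S=69.3171: V=(p*·22.9910+(1−p*)·0.0000)/1.1=16.5978; Δ=(22.9910−0.0000)/(81.1010−57.5332)=0.9755; B=V−Δ·S=-51.0229
Node (3,2) S=97.7121: V=(p*·56.2131+(1−p*)·22.9910)/1.1=44.8848; Δ=(56.2131−22.9910)/(114.3231−81.1010)=1.0000; B=V−Δ·S=-52.8273
Node (3,3) S=137.7387: V=(p*·103.0443+(1−p*)·56.2131)/1.1=84.9114; Δ=(103.0443−56.2131)/(161.1543−114.3231)=1.0000; B=V−Δ·S=-52.8273
Node (2,0) S=59.2454: V=(p*·16.5978+(1−p*)·0.0000)/1.1=11.9824; Δ=(16.5978−0.0000)/(69.3171−49.1737)=0.8240; B=V−Δ·S=-36.8347
Node (2,1) S=83.5146: V=(p*·44.8848+(1−p*)·16.5978)/1.1=35.5100; Δ=(44.8848−16.5978)/(97.7121−69.3171)=0.9962; B=V−Δ·S=-47.6871
Node (2,2) S=117.7254: V=(p*·84.9114+(1−p*)·44.8848)/1.1=69.7006; Δ=(84.9114−44.8848)/(137.7387−97.7121)=1.0000; B=V−Δ·S=-48.0248
Node (1,0) S=71.3800: V=(p*·35.5100+(1−p*)·11.9824)/1.1=27.8783; Δ=(35.5100−11.9824)/(83.5146−59.2454)=0.9694; B=V−Δ·S=-41.3207
Node (1,1) S=100.6200: V=(p*·69.7006+(1−p*)·35.5100)/1.1=56.9649; Δ=(69.7006−35.5100)/(117.7254−83.5146)=0.9994; B=V−Δ·S=-43.5957
Node (0,0) S=86.0000: V=(p*·56.9649+(1−p*)·27.8783)/1.1=46.3422; Δ=(56.9649−27.8783)/(100.6200−71.3800)=0.9948; B=V−Δ·S=-39.2066
Self-financing check: at every node Δ·S+B equals the discounted successor values.

(0,0): Delta=0.9948 Bond=-39.2066
(1,0): Delta=0.9694 Bond=-41.3207
(1,1): Delta=0.9994 Bond=-43.5957
(2,0): Delta=0.8240 Bond=-36.8347
(2,1): Delta=0.9962 Bond=-47.6871
(2,2): Delta=1.0000 Bond=-48.0248
(3,0): Delta=0.0000 Bond=0.0000
(3,1): Delta=0.9755 Bond=-51.0229
(3,2): Delta=1.0000 Bond=-52.8273
(3,3): Delta=1.0000 Bond=-52.8273
V0=46.3422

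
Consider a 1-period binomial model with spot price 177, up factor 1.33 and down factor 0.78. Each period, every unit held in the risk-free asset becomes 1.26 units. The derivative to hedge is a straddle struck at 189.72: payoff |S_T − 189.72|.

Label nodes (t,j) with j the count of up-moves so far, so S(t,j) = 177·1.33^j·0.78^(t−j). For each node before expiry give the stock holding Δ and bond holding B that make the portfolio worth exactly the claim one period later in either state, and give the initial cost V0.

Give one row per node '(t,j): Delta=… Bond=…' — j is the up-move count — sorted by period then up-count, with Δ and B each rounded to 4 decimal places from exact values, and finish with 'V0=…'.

Risk-neutral probability p* = (R−d)/(u−d) = (1.26−0.78)/(1.33−0.78) = 0.8727.
At expiry t=1: V(1,0)=51.6600, V(1,1)=45.6900
Node (0,0) S=177.0000: V=(p*·45.6900+(1−p*)·51.6600)/1.26=36.8649; Δ=(45.6900−51.6600)/(235.4100−138.0600)=-0.0613; B=V−Δ·S=47.7195
The time-0 hedge costs 36.8649, which is the no-arbitrage price.

(0,0): Delta=-0.0613 Bond=47.7195
V0=36.8649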